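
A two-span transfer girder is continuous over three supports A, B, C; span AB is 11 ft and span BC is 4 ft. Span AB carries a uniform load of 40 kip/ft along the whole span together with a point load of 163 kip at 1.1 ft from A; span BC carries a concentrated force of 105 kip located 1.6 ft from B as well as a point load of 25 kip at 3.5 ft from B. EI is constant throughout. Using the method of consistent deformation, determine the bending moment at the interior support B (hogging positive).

Insert a hinge at B; M_B is the redundant, and each span becomes simply supported.
Discontinuity in slope at B on the released structure — sum the simple-span end rotations:
  span AB: UDL 40: wL³/(24EI) = 2218/EI
  span AB: point load 163 at a = 1.1: Pab(L + a)/(6LEI) = 325.4/EI
  span BC: point load 105 at a = 1.6: Pab(L + b)/(6LEI) = 107.5/EI
  span BC: point load 25 at a = 3.5: Pab(L + b)/(6LEI) = 8.203/EI
  relative rotation θ_0 = (2544 + 115.7)/EI = 2659/EI
A unit hogging moment at B produces rotation L₁/(3EI) + L₂/(3EI) = 5/EI.
Compatibility: M_B·(L₁+L₂)/(3EI) = θ_0, giving M_B = 531.9 kip·ft (hogging).

M_B = 531.9 kip·ft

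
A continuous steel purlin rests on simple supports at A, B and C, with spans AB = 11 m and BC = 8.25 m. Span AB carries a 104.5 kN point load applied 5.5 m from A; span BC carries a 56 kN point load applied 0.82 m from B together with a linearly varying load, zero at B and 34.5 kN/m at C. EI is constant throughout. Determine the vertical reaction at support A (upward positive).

R_A = 34.19 kN

Take M_B as the redundant. Released structure: two simple spans AB and BC with a hinge at B.
End slopes at the hinge B, treating each span as simply supported:
  span AB: point load 104.5 at a = 5.5: Pab(L + a)/(6LEI) = 790.3/EI
  span BC: point load 56 at a = 0.82: Pab(L + b)/(6LEI) = 108.1/EI
  span BC: triangular load, peak 34.5: 7w₀L³/(360EI) = 376.7/EI
  relative rotation θ_0 = (790.3 + 484.8)/EI = 1275/EI
A unit hogging moment at B produces rotation L₁/(3EI) + L₂/(3EI) = 6.417/EI.
Slope continuity at B: θ_0 = M_B·6.417/EI, so M_B = 1275/6.417 = 198.7 kN·m (hogging).
Span AB, ΣM about A with M_B applied at B: R_B^{AB}·11 = 574.8 + 198.7, so R_B^{AB} = 70.31 kN and R_A = 104.5 − 70.31 = 34.19 kN.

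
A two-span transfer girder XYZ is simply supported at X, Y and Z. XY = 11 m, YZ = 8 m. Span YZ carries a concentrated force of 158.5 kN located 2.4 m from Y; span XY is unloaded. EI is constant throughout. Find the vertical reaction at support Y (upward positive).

R_Y = 131.5 kN

Insert a hinge at Y; M_Y is the redundant, and each span becomes simply supported.
Rotations at Y on the released spans (each span's end-slope, ×1/EI):
  span YZ: point load 158.5 at a = 2.4: Pab(L + b)/(6LEI) = 603.6/EI
  relative rotation θ_0 = (0 + 603.6)/EI = 603.6/EI
A unit hogging moment at Y produces rotation L₁/(3EI) + L₂/(3EI) = 6.333/EI.
Compatibility: M_Y·(L₁+L₂)/(3EI) = θ_0, giving M_Y = 95.3 kN·m (hogging).
Span XY, ΣM about X with M_Y applied at Y: R_Y^{XY}·11 = 0 + 95.3, so R_Y^{XY} = 8.664 kN and R_X = 0 − 8.664 = -8.664 kN.
Span YZ, ΣM about Z: R_Y^{YZ}·8 = 887.6 + 95.3, so R_Y^{YZ} = 122.9 kN and R_Z = 158.5 − 122.9 = 35.64 kN.
R_Y = 8.664 + 122.9 = 131.5 kN.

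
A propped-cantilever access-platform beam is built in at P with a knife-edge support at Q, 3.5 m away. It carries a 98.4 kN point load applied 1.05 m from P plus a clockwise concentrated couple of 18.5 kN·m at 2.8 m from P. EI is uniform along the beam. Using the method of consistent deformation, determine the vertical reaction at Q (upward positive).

R_Q = 19.57 kN

Take the reaction at Q as the redundant and release it; the primary structure is a cantilever fixed at P.
Free-end deflection of the primary structure under the applied loading (downward +):
  point load 98.4 at a = 1.05: Pa²(3L − a)/(6EI) = 170.9/EI
  clockwise couple 18.5 at a = 2.8: M₀a(2L − a)/(2EI) = 108.8/EI
  δ_0 = 279.6/EI
Flexibility coefficient — unit upward force at Q: δ_{QQ} = L³/(3EI) = 14.29/EI.
The prop prevents deflection at Q: R_Q = δ_0/δ_{QQ} = 279.6/14.29 = 19.57 kN.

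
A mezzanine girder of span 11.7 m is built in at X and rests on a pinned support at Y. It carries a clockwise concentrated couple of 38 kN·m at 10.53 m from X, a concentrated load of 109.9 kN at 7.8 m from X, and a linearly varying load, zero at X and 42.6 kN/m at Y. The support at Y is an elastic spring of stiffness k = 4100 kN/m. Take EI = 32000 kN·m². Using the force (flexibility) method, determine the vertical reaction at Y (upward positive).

R_Y = 196 kN

Release the roller at Y. Primary structure: cantilever fixed at X.
Downward deflection at the released point Y due to the loads:
  clockwise couple 38 at a = 10.53: M₀a(2L − a)/(2EI) = 2575/EI
  point load 109.9 at a = 7.8: Pa²(3L − a)/(6EI) = 30423/EI
  triangular load, peak 42.6 at the free end: 11w₀L⁴/(120EI) = 73175/EI
  δ_0 = 106173/EI
Flexibility coefficient — unit upward force at Y: δ_{YY} = L³/(3EI) = 533.9/EI.
With EI = 32000 kN·m²: δ_0 = 3.3179 m and δ_{YY} = 0.016683 m/kN.
Compatibility — the spring shortens by R_Y/k under the reaction it provides: δ_0 − R_Y·δ_{YY} = R_Y/k. With 1/k = 0.000244 m/kN, R_Y = δ_0 / (δ_{YY} + 1/k) = 3.3179 / (0.016683 + 0.000244) = 196 kN.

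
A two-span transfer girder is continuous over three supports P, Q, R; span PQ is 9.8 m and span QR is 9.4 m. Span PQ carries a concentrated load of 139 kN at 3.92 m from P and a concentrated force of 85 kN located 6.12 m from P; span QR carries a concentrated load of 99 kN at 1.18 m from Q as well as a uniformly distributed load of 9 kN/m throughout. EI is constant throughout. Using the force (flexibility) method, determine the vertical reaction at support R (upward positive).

R_R = 23.52 kN

Release continuity at Q by inserting a hinge; the redundant is the internal moment M_Q. The primary structure is two simply-supported spans PQ and QR.
Discontinuity in slope at Q on the released structure — sum the simple-span end rotations:
  span PQ: point load 139 at a = 3.92: Pab(L + a)/(6LEI) = 747.6/EI
  span PQ: point load 85 at a = 6.12: Pab(L + a)/(6LEI) = 518.3/EI
  span QR: point load 99 at a = 1.18: Pab(L + b)/(6LEI) = 300/EI
  span QR: UDL 9: wL³/(24EI) = 311.5/EI
  relative rotation θ_0 = (1266 + 611.5)/EI = 1877/EI
A unit hogging moment at Q produces rotation L₁/(3EI) + L₂/(3EI) = 6.4/EI.
Slope continuity at Q: θ_0 = M_Q·6.4/EI, so M_Q = 1877/6.4 = 293.3 kN·m (hogging).
Span QR, ΣM about R: R_Q^{QR}·9.4 = 1211 + 293.3, so R_Q^{QR} = 160.1 kN and R_R = 183.6 − 160.1 = 23.52 kN.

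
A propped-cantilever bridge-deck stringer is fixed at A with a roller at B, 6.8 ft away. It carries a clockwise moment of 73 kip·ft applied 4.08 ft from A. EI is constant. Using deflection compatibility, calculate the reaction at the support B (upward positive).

Take the reaction at B as the redundant and release it; the primary structure is a cantilever fixed at A.
Downward deflection at the released point B due to the loads:
  clockwise couple 73 at a = 4.08: M₀a(2L − a)/(2EI) = 1418/EI
Flexibility coefficient — unit upward force at B: δ_{BB} = L³/(3EI) = 104.8/EI.
The prop prevents deflection at B: R_B = δ_0/δ_{BB} = 1418/104.8 = 13.53 kip.

R_B = 13.53 kip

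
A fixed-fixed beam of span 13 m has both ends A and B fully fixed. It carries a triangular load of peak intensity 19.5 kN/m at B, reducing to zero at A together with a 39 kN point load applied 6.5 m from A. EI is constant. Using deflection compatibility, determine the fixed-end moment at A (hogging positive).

Take the two fixed-end moments M_A, M_B as redundants; the released structure is the simple span AB.
On the primary (simply-supported) span, the end slopes from the loading are:
  at A: triangular load, peak 19.5: 7w₀L³/(360EI) = 833/EI
  at B: triangular load, peak 19.5: w₀L³/(45EI) = 952/EI
  at A: point load 39 at a = 6.5: Pab(L + b)/(6LEI) = 411.9/EI
  at B: point load 39 at a = 6.5: Pab(L + a)/(6LEI) = 411.9/EI
  θ_A0 = 1245/EI,  θ_B0 = 1364/EI
Flexibility coefficients: a unit moment at one end gives L/(3EI) there and L/(6EI) at the far end, so f₁₁ = f₂₂ = 4.333/EI and f₁₂ = f₂₁ = 2.167/EI.
Compatibility — zero rotation at each built-in end:
  4.333 M_A + 2.167 M_B = 1245
  2.167 M_A + 4.333 M_B = 1364
Solving the pair gives M_A = 173.2 kN·m and M_B = 228.2 kN·m (hogging).

M_A = 173.2 kN·m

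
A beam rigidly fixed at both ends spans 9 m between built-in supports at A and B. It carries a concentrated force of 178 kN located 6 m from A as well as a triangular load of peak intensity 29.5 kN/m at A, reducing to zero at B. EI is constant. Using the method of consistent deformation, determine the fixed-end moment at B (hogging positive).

Take the two fixed-end moments M_A, M_B as redundants; the released structure is the simple span AB.
On the primary (simply-supported) span, the end slopes from the loading are:
  at A: point load 178 at a = 6: Pab(L + b)/(6LEI) = 712/EI
  at B: point load 178 at a = 6: Pab(L + a)/(6LEI) = 890/EI
  at A: triangular load, peak 29.5: w₀L³/(45EI) = 477.9/EI
  at B: triangular load, peak 29.5: 7w₀L³/(360EI) = 418.2/EI
  θ_A0 = 1190/EI,  θ_B0 = 1308/EI
Flexibility coefficients: a unit moment at one end gives L/(3EI) there and L/(6EI) at the far end, so f₁₁ = f₂₂ = 3/EI and f₁₂ = f₂₁ = 1.5/EI.
Compatibility — zero rotation at each built-in end:
  3 M_A + 1.5 M_B = 1190
  1.5 M_A + 3 M_B = 1308
Solving the pair gives M_A = 238.1 kN·m and M_B = 317 kN·m (hogging).

M_B = 317 kN·m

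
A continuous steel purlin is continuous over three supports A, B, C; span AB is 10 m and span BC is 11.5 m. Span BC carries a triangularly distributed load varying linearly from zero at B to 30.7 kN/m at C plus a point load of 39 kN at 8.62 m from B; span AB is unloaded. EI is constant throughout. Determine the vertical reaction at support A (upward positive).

Take M_B as the redundant. Released structure: two simple spans AB and BC with a hinge at B.
Discontinuity in slope at B on the released structure — sum the simple-span end rotations:
  span BC: triangular load, peak 30.7: 7w₀L³/(360EI) = 907.9/EI
  span BC: point load 39 at a = 8.62: Pab(L + b)/(6LEI) = 201.8/EI
  relative rotation θ_0 = (0 + 1110)/EI = 1110/EI
A unit hogging moment at B produces rotation L₁/(3EI) + L₂/(3EI) = 7.167/EI.
Compatibility: M_B·(L₁+L₂)/(3EI) = θ_0, giving M_B = 154.8 kN·m (hogging).
Span AB, ΣM about A with M_B applied at B: R_B^{AB}·10 = 0 + 154.8, so R_B^{AB} = 15.48 kN and R_A = 0 − 15.48 = -15.48 kN.

R_A = -15.48 kN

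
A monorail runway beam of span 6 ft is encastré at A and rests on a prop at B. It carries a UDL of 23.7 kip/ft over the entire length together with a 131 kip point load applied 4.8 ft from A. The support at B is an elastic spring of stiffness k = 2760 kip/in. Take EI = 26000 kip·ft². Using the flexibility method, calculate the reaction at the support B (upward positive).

Choose R_B as the redundant. The primary structure is the cantilever fixed at A.
Primary-structure tip deflection at B by superposition:
  UDL 23.7: wL⁴/(8EI) = 3839/EI
  point load 131 at a = 4.8: Pa²(3L − a)/(6EI) = 6640/EI
  δ_0 = 10480/EI
Flexibility coefficient — unit upward force at B: δ_{BB} = L³/(3EI) = 72/EI.
With EI = 26000 kip·ft²: δ_0 = 0.40306 ft and δ_{BB} = 0.002769 ft/kip.
Compatibility — the spring shortens by R_B/k under the reaction it provides: δ_0 − R_B·δ_{BB} = R_B/k. With 1/k = 1/(2760×12) ft/kip = 0.00003 ft/kip, R_B = δ_0 / (δ_{BB} + 1/k) = 0.40306 / (0.002769 + 0.00003) = 144 kip.

R_B = 144 kip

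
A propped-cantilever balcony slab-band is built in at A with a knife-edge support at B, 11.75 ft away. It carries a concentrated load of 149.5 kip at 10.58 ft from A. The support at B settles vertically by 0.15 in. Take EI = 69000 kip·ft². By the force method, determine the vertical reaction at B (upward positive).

R_B = 125.6 kip

Choose R_B as the redundant. The primary structure is the cantilever fixed at A.
Primary-structure tip deflection at B by superposition:
  point load 149.5 at a = 10.58: Pa²(3L − a)/(6EI) = 68807/EI
Tip deflection under a unit load at B: L³/(3EI) = 540.7/EI.
With EI = 69000 kip·ft²: δ_0 = 0.9972 ft and δ_{BB} = 0.007837 ft/kip.
Compatibility — the beam at B must follow the support down by 0.0125 ft: δ_0 − R_B·δ_{BB} = 0.0125, so R_B = (0.9972 − 0.0125)/0.007837 = 125.6 kip.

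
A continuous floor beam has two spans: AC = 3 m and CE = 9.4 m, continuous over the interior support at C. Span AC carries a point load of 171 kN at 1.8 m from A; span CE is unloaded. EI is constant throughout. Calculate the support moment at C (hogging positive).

Insert a hinge at C; M_C is the redundant, and each span becomes simply supported.
Discontinuity in slope at C on the released structure — sum the simple-span end rotations:
  span AC: point load 171 at a = 1.8: Pab(L + a)/(6LEI) = 98.5/EI
  relative rotation θ_0 = (98.5 + 0)/EI = 98.5/EI
A unit hogging moment at C produces rotation L₁/(3EI) + L₂/(3EI) = 4.133/EI.
Slope continuity at C: θ_0 = M_C·4.133/EI, so M_C = 98.5/4.133 = 23.83 kN·m (hogging).

M_C = 23.83 kN·m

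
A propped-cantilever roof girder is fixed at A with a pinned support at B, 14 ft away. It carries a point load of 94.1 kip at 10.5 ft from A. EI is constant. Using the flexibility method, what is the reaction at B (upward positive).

R_B = 59.55 kip

Remove the prop at B; the released (primary) structure is a cantilever built in at A.
Deflection at B on the released cantilever, summing each load's contribution:
  point load 94.1 at a = 10.5: Pa²(3L − a)/(6EI) = 54466/EI
Tip deflection under a unit load at B: L³/(3EI) = 914.7/EI.
Compatibility at B: δ_0 − R_B·δ_{BB} = 0, so R_B = 54466/914.7 = 59.55 kip.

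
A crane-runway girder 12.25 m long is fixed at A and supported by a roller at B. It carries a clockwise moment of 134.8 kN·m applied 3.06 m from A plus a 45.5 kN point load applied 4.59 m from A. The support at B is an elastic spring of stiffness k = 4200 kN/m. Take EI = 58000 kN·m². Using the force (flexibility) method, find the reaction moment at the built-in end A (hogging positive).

M_A = 156.7 kN·m

Choose R_B as the redundant. The primary structure is the cantilever fixed at A.
Downward deflection at the released point B due to the loads:
  clockwise couple 134.8 at a = 3.06: M₀a(2L − a)/(2EI) = 4422/EI
  point load 45.5 at a = 4.59: Pa²(3L − a)/(6EI) = 5138/EI
  δ_0 = 9560/EI
Tip deflection under a unit load at B: L³/(3EI) = 612.8/EI.
With EI = 58000 kN·m²: δ_0 = 0.16483 m and δ_{BB} = 0.010565 m/kN.
Compatibility — the spring shortens by R_B/k under the reaction it provides: δ_0 − R_B·δ_{BB} = R_B/k. With 1/k = 0.000238 m/kN, R_B = δ_0 / (δ_{BB} + 1/k) = 0.16483 / (0.010565 + 0.000238) = 15.26 kN.
Moment equilibrium about A: M_A = Σ(load moments about A) − R_B·L = 343.6 − 15.26×12.25 = 156.7 kN·m.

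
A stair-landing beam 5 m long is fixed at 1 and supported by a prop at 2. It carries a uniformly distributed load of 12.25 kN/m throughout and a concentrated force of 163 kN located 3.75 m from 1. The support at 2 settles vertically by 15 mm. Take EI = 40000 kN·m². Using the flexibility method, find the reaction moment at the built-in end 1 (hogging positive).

Remove the prop at 2; the released (primary) structure is a cantilever built in at 1.
Free-end deflection of the primary structure under the applied loading (downward +):
  UDL 12.25: wL⁴/(8EI) = 957/EI
  point load 163 at a = 3.75: Pa²(3L − a)/(6EI) = 4298/EI
  δ_0 = 5255/EI
Tip deflection under a unit load at 2: L³/(3EI) = 41.67/EI.
With EI = 40000 kN·m²: δ_0 = 0.13137 m and δ_{22} = 0.001042 m/kN.
Compatibility — the beam at 2 must follow the support down by 0.015 m: δ_0 − R_2·δ_{22} = 0.015, so R_2 = (0.13137 − 0.015)/0.001042 = 111.7 kN.
Moment equilibrium about 1: M_1 = Σ(load moments about 1) − R_2·L = 764.4 − 111.7×5 = 205.8 kN·m.

M_1 = 205.8 kN·m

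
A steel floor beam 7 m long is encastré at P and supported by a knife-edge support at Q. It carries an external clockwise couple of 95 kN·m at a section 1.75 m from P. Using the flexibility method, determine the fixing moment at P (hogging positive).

M_P = 32.66 kN·m

Release the roller at Q. Primary structure: cantilever fixed at P.
Downward deflection at the released point Q due to the loads:
  clockwise couple 95 at a = 1.75: M₀a(2L − a)/(2EI) = 1018/EI
Tip deflection under a unit load at Q: L³/(3EI) = 114.3/EI.
Compatibility at Q: δ_0 − R_Q·δ_{QQ} = 0, so R_Q = 1018/114.3 = 8.906 kN.
Moment equilibrium about P: M_P = Σ(load moments about P) − R_Q·L = 95 − 8.906×7 = 32.66 kN·m.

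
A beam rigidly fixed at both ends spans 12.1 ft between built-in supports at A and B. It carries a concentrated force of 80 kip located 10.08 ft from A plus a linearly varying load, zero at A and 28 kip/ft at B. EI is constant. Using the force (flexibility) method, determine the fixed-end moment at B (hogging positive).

M_B = 317.1 kip·ft

Release both end moments; the primary structure is a simply-supported span AB with redundants M_A and M_B.
End rotations of the released simple span under the applied load (×1/EI):
  at A: point load 80 at a = 10.08: Pab(L + b)/(6LEI) = 316.8/EI
  at B: point load 80 at a = 10.08: Pab(L + a)/(6LEI) = 497.7/EI
  at A: triangular load, peak 28: 7w₀L³/(360EI) = 964.5/EI
  at B: triangular load, peak 28: w₀L³/(45EI) = 1102/EI
  θ_A0 = 1281/EI,  θ_B0 = 1600/EI
Flexibility coefficients: a unit moment at one end gives L/(3EI) there and L/(6EI) at the far end, so f₁₁ = f₂₂ = 4.033/EI and f₁₂ = f₂₁ = 2.017/EI.
Compatibility — zero rotation at each built-in end:
  4.033 M_A + 2.017 M_B = 1281
  2.017 M_A + 4.033 M_B = 1600
Solving the pair gives M_A = 159.1 kip·ft and M_B = 317.1 kip·ft (hogging).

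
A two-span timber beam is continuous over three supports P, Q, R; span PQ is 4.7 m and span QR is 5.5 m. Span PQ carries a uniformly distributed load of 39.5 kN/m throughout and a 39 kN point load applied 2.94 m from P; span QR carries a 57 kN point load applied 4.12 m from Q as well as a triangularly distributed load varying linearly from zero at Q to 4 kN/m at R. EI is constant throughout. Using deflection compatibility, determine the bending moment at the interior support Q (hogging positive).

Insert a hinge at Q; M_Q is the redundant, and each span becomes simply supported.
Discontinuity in slope at Q on the released structure — sum the simple-span end rotations:
  span PQ: UDL 39.5: wL³/(24EI) = 170.9/EI
  span PQ: point load 39 at a = 2.94: Pab(L + a)/(6LEI) = 54.67/EI
  span QR: point load 57 at a = 4.12: Pab(L + b)/(6LEI) = 67.57/EI
  span QR: triangular load, peak 4: 7w₀L³/(360EI) = 12.94/EI
  relative rotation θ_0 = (225.5 + 80.51)/EI = 306.1/EI
A unit hogging moment at Q produces rotation L₁/(3EI) + L₂/(3EI) = 3.4/EI.
Slope continuity at Q: θ_0 = M_Q·3.4/EI, so M_Q = 306.1/3.4 = 90.02 kN·m (hogging).

M_Q = 90.02 kN·m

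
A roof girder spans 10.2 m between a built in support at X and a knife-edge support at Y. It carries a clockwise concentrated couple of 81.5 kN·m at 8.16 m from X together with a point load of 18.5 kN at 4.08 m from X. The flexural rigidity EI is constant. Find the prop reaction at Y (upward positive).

Release the roller at Y. Primary structure: cantilever fixed at X.
Deflection at Y on the released cantilever, summing each load's contribution:
  clockwise couple 81.5 at a = 8.16: M₀a(2L − a)/(2EI) = 4070/EI
  point load 18.5 at a = 4.08: Pa²(3L − a)/(6EI) = 1361/EI
  δ_0 = 5431/EI
Tip deflection under a unit load at Y: L³/(3EI) = 353.7/EI.
The prop prevents deflection at Y: R_Y = δ_0/δ_{YY} = 5431/353.7 = 15.35 kN.

R_Y = 15.35 kN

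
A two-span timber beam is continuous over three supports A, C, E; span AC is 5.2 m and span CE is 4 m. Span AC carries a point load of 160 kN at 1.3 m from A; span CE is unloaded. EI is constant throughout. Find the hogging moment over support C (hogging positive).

Release continuity at C by inserting a hinge; the redundant is the internal moment M_C. The primary structure is two simply-supported spans AC and CE.
Discontinuity in slope at C on the released structure — sum the simple-span end rotations:
  span AC: point load 160 at a = 1.3: Pab(L + a)/(6LEI) = 169/EI
  relative rotation θ_0 = (169 + 0)/EI = 169/EI
A unit hogging moment at C produces rotation L₁/(3EI) + L₂/(3EI) = 3.067/EI.
Slope continuity at C: θ_0 = M_C·3.067/EI, so M_C = 169/3.067 = 55.11 kN·m (hogging).

M_C = 55.11 kN·m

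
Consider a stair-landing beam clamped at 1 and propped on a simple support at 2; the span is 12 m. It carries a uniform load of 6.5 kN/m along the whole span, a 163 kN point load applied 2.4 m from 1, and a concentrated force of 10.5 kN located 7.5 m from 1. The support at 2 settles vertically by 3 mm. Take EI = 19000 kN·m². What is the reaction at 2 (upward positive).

Release the roller at 2. Primary structure: cantilever fixed at 1.
Downward deflection at the released point 2 due to the loads:
  UDL 6.5: wL⁴/(8EI) = 16848/EI
  point load 163 at a = 2.4: Pa²(3L − a)/(6EI) = 5258/EI
  point load 10.5 at a = 7.5: Pa²(3L − a)/(6EI) = 2805/EI
  δ_0 = 24911/EI
Flexibility coefficient — unit upward force at 2: δ_{22} = L³/(3EI) = 576/EI.
With EI = 19000 kN·m²: δ_0 = 1.3111 m and δ_{22} = 0.030316 m/kN.
Compatibility — the beam at 2 must follow the support down by 0.003 m: δ_0 − R_2·δ_{22} = 0.003, so R_2 = (1.3111 − 0.003)/0.030316 = 43.15 kN.

R_2 = 43.15 kN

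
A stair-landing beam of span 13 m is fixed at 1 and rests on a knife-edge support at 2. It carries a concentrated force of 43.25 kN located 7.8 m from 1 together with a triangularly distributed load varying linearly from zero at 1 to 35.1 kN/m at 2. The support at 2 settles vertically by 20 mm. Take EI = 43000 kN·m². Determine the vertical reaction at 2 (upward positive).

R_2 = 143 kN

Choose R_2 as the redundant. The primary structure is the cantilever fixed at 1.
Downward deflection at the released point 2 due to the loads:
  point load 43.25 at a = 7.8: Pa²(3L − a)/(6EI) = 13683/EI
  triangular load, peak 35.1 at the free end: 11w₀L⁴/(120EI) = 91895/EI
  δ_0 = 105578/EI
Tip deflection under a unit load at 2: L³/(3EI) = 732.3/EI.
With EI = 43000 kN·m²: δ_0 = 2.4553 m and δ_{22} = 0.017031 m/kN.
Compatibility — the beam at 2 must follow the support down by 0.02 m: δ_0 − R_2·δ_{22} = 0.02, so R_2 = (2.4553 − 0.02)/0.017031 = 143 kN.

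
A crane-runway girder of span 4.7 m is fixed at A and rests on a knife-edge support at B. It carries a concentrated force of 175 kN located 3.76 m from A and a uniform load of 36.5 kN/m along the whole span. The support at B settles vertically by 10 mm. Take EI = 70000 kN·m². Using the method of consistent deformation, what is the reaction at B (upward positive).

Remove the prop at B; the released (primary) structure is a cantilever built in at A.
Downward deflection at the released point B due to the loads:
  point load 175 at a = 3.76: Pa²(3L − a)/(6EI) = 4264/EI
  UDL 36.5: wL⁴/(8EI) = 2226/EI
  δ_0 = 6490/EI
Flexibility coefficient — unit upward force at B: δ_{BB} = L³/(3EI) = 34.61/EI.
With EI = 70000 kN·m²: δ_0 = 0.092715 m and δ_{BB} = 0.000494 m/kN.
Compatibility — the beam at B must follow the support down by 0.01 m: δ_0 − R_B·δ_{BB} = 0.01, so R_B = (0.092715 − 0.01)/0.000494 = 167.3 kN.

R_B = 167.3 kN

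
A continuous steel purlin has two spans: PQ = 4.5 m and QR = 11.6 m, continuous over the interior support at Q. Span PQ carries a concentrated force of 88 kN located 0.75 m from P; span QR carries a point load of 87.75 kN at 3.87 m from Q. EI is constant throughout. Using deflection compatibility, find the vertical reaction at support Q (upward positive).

R_Q = 117.8 kN

Insert a hinge at Q; M_Q is the redundant, and each span becomes simply supported.
Rotations at Q on the released spans (each span's end-slope, ×1/EI):
  span PQ: point load 88 at a = 0.75: Pab(L + a)/(6LEI) = 48.12/EI
  span QR: point load 87.75 at a = 3.87: Pab(L + b)/(6LEI) = 729.1/EI
  relative rotation θ_0 = (48.12 + 729.1)/EI = 777.2/EI
A unit hogging moment at Q produces rotation L₁/(3EI) + L₂/(3EI) = 5.367/EI.
Slope continuity at Q: θ_0 = M_Q·5.367/EI, so M_Q = 777.2/5.367 = 144.8 kN·m (hogging).
Span PQ, ΣM about P with M_Q applied at Q: R_Q^{PQ}·4.5 = 66 + 144.8, so R_Q^{PQ} = 46.85 kN and R_P = 88 − 46.85 = 41.15 kN.
Span QR, ΣM about R: R_Q^{QR}·11.6 = 678.3 + 144.8, so R_Q^{QR} = 70.96 kN and R_R = 87.75 − 70.96 = 16.79 kN.
R_Q = 46.85 + 70.96 = 117.8 kN.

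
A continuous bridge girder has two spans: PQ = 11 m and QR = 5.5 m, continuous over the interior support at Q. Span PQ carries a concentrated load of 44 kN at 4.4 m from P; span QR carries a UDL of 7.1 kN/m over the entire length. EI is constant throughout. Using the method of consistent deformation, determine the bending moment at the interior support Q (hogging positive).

M_Q = 63.16 kN·m

Release continuity at Q by inserting a hinge; the redundant is the internal moment M_Q. The primary structure is two simply-supported spans PQ and QR.
Rotations at Q on the released spans (each span's end-slope, ×1/EI):
  span PQ: point load 44 at a = 4.4: Pab(L + a)/(6LEI) = 298.1/EI
  span QR: UDL 7.1: wL³/(24EI) = 49.22/EI
  relative rotation θ_0 = (298.1 + 49.22)/EI = 347.4/EI
A unit hogging moment at Q produces rotation L₁/(3EI) + L₂/(3EI) = 5.5/EI.
Slope continuity at Q: θ_0 = M_Q·5.5/EI, so M_Q = 347.4/5.5 = 63.16 kN·m (hogging).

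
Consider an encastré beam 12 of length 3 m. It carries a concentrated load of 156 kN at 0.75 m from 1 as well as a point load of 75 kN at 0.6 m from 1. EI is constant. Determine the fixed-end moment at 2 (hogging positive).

M_2 = 29.14 kN·m

Release both end moments; the primary structure is a simply-supported span 12 with redundants M_1 and M_2.
Simple-span end rotations at 1 and 2 under the given loads:
  at 1: point load 156 at a = 0.75: Pab(L + b)/(6LEI) = 76.78/EI
  at 2: point load 156 at a = 0.75: Pab(L + a)/(6LEI) = 54.84/EI
  at 1: point load 75 at a = 0.6: Pab(L + b)/(6LEI) = 32.4/EI
  at 2: point load 75 at a = 0.6: Pab(L + a)/(6LEI) = 21.6/EI
  θ_10 = 109.2/EI,  θ_20 = 76.44/EI
Flexibility coefficients: a unit moment at one end gives L/(3EI) there and L/(6EI) at the far end, so f₁₁ = f₂₂ = 1/EI and f₁₂ = f₂₁ = 0.5/EI.
Compatibility — zero rotation at each built-in end:
  1 M_1 + 0.5 M_2 = 109.2
  0.5 M_1 + 1 M_2 = 76.44
Solving the pair gives M_1 = 94.61 kN·m and M_2 = 29.14 kN·m (hogging).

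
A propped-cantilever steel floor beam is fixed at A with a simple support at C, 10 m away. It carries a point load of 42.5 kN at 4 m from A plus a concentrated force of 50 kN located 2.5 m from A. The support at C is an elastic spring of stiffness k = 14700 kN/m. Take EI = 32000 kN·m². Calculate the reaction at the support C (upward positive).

Release the roller at C. Primary structure: cantilever fixed at A.
Primary-structure tip deflection at C by superposition:
  point load 42.5 at a = 4: Pa²(3L − a)/(6EI) = 2947/EI
  point load 50 at a = 2.5: Pa²(3L − a)/(6EI) = 1432/EI
  δ_0 = 4379/EI
Tip deflection under a unit load at C: L³/(3EI) = 333.3/EI.
With EI = 32000 kN·m²: δ_0 = 0.13684 m and δ_{CC} = 0.010417 m/kN.
Compatibility — the spring shortens by R_C/k under the reaction it provides: δ_0 − R_C·δ_{CC} = R_C/k. With 1/k = 0.000068 m/kN, R_C = δ_0 / (δ_{CC} + 1/k) = 0.13684 / (0.010417 + 0.000068) = 13.05 kN.

R_C = 13.05 kN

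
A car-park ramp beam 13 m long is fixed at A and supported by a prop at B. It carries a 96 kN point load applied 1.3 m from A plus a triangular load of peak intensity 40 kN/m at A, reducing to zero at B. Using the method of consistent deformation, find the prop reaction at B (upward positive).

R_B = 53.39 kN

Choose R_B as the redundant. The primary structure is the cantilever fixed at A.
Free-end deflection of the primary structure under the applied loading (downward +):
  point load 96 at a = 1.3: Pa²(3L − a)/(6EI) = 1019/EI
  triangular load, peak 40 at the fixed end: w₀L⁴/(30EI) = 38081/EI
  δ_0 = 39101/EI
Flexibility coefficient — unit upward force at B: δ_{BB} = L³/(3EI) = 732.3/EI.
Compatibility at B: δ_0 − R_B·δ_{BB} = 0, so R_B = 39101/732.3 = 53.39 kN.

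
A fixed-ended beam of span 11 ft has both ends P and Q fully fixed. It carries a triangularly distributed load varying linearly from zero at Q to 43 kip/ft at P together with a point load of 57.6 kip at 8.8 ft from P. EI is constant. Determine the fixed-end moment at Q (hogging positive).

M_Q = 254.5 kip·ft

Release both end moments; the primary structure is a simply-supported span PQ with redundants M_P and M_Q.
Simple-span end rotations at P and Q under the given loads:
  at P: triangular load, peak 43: w₀L³/(45EI) = 1272/EI
  at Q: triangular load, peak 43: 7w₀L³/(360EI) = 1113/EI
  at P: point load 57.6 at a = 8.8: Pab(L + b)/(6LEI) = 223/EI
  at Q: point load 57.6 at a = 8.8: Pab(L + a)/(6LEI) = 334.5/EI
  θ_P0 = 1495/EI,  θ_Q0 = 1447/EI
Flexibility coefficients: a unit moment at one end gives L/(3EI) there and L/(6EI) at the far end, so f₁₁ = f₂₂ = 3.667/EI and f₁₂ = f₂₁ = 1.833/EI.
Compatibility — zero rotation at each built-in end:
  3.667 M_P + 1.833 M_Q = 1495
  1.833 M_P + 3.667 M_Q = 1447
Solving the pair gives M_P = 280.4 kip·ft and M_Q = 254.5 kip·ft (hogging).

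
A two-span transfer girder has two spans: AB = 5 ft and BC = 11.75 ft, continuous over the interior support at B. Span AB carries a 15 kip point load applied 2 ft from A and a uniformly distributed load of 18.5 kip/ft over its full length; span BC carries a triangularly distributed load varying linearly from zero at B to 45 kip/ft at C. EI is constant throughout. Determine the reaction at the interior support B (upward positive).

R_B = 218.9 kip

Release continuity at B by inserting a hinge; the redundant is the internal moment M_B. The primary structure is two simply-supported spans AB and BC.
Rotations at B on the released spans (each span's end-slope, ×1/EI):
  span AB: point load 15 at a = 2: Pab(L + a)/(6LEI) = 21/EI
  span AB: UDL 18.5: wL³/(24EI) = 96.35/EI
  span BC: triangular load, peak 45: 7w₀L³/(360EI) = 1419/EI
  relative rotation θ_0 = (117.4 + 1419)/EI = 1537/EI
A unit hogging moment at B produces rotation L₁/(3EI) + L₂/(3EI) = 5.583/EI.
Compatibility: M_B·(L₁+L₂)/(3EI) = θ_0, giving M_B = 275.2 kip·ft (hogging).
Span AB, ΣM about A with M_B applied at B: R_B^{AB}·5 = 261.2 + 275.2, so R_B^{AB} = 107.3 kip and R_A = 107.5 − 107.3 = 0.2001 kip.
Span BC, ΣM about C: R_B^{BC}·11.75 = 1035 + 275.2, so R_B^{BC} = 111.6 kip and R_C = 264.4 − 111.6 = 152.8 kip.
R_B = 107.3 + 111.6 = 218.9 kip.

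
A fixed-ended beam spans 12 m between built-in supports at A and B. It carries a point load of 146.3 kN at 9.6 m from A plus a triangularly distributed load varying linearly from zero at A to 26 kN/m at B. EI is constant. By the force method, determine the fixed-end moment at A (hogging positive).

Take the two fixed-end moments M_A, M_B as redundants; the released structure is the simple span AB.
On the primary (simply-supported) span, the end slopes from the loading are:
  at A: point load 146.3 at a = 9.6: Pab(L + b)/(6LEI) = 674.2/EI
  at B: point load 146.3 at a = 9.6: Pab(L + a)/(6LEI) = 1011/EI
  at A: triangular load, peak 26: 7w₀L³/(360EI) = 873.6/EI
  at B: triangular load, peak 26: w₀L³/(45EI) = 998.4/EI
  θ_A0 = 1548/EI,  θ_B0 = 2010/EI
Flexibility coefficients: a unit moment at one end gives L/(3EI) there and L/(6EI) at the far end, so f₁₁ = f₂₂ = 4/EI and f₁₂ = f₂₁ = 2/EI.
Compatibility — zero rotation at each built-in end:
  4 M_A + 2 M_B = 1548
  2 M_A + 4 M_B = 2010
Solving the pair gives M_A = 181 kN·m and M_B = 411.9 kN·m (hogging).

M_A = 181 kN·m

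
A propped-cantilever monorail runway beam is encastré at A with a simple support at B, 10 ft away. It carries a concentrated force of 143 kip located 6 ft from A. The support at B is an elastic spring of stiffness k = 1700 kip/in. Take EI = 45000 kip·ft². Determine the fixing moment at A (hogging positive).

Remove the prop at B; the released (primary) structure is a cantilever built in at A.
Free-end deflection of the primary structure under the applied loading (downward +):
  point load 143 at a = 6: Pa²(3L − a)/(6EI) = 20592/EI
Tip deflection under a unit load at B: L³/(3EI) = 333.3/EI.
With EI = 45000 kip·ft²: δ_0 = 0.4576 ft and δ_{BB} = 0.007407 ft/kip.
Compatibility — the spring shortens by R_B/k under the reaction it provides: δ_0 − R_B·δ_{BB} = R_B/k. With 1/k = 1/(1700×12) ft/kip = 0.000049 ft/kip, R_B = δ_0 / (δ_{BB} + 1/k) = 0.4576 / (0.007407 + 0.000049) = 61.37 kip.
Moment equilibrium about A: M_A = Σ(load moments about A) − R_B·L = 858 − 61.37×10 = 244.3 kip·ft.

M_A = 244.3 kip·ft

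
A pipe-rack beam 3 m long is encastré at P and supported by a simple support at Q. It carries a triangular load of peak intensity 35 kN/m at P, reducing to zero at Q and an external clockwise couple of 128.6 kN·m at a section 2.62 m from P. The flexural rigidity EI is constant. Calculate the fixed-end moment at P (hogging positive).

M_P = -40.21 kN·m

Choose R_Q as the redundant. The primary structure is the cantilever fixed at P.
Downward deflection at the released point Q due to the loads:
  triangular load, peak 35 at the fixed end: w₀L⁴/(30EI) = 94.5/EI
  clockwise couple 128.6 at a = 2.62: M₀a(2L − a)/(2EI) = 569.4/EI
  δ_0 = 663.9/EI
Tip deflection under a unit load at Q: L³/(3EI) = 9/EI.
The prop prevents deflection at Q: R_Q = δ_0/δ_{QQ} = 663.9/9 = 73.77 kN.
Moment equilibrium about P: M_P = Σ(load moments about P) − R_Q·L = 181.1 − 73.77×3 = -40.21 kN·m.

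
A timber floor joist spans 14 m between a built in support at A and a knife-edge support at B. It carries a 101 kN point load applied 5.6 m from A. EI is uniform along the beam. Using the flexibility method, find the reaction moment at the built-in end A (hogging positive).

M_A = 271.5 kN·m

Choose R_B as the redundant. The primary structure is the cantilever fixed at A.
Primary-structure tip deflection at B by superposition:
  point load 101 at a = 5.6: Pa²(3L − a)/(6EI) = 19215/EI
Tip deflection under a unit load at B: L³/(3EI) = 914.7/EI.
The prop prevents deflection at B: R_B = δ_0/δ_{BB} = 19215/914.7 = 21.01 kN.
Moment equilibrium about A: M_A = Σ(load moments about A) − R_B·L = 565.6 − 21.01×14 = 271.5 kN·m.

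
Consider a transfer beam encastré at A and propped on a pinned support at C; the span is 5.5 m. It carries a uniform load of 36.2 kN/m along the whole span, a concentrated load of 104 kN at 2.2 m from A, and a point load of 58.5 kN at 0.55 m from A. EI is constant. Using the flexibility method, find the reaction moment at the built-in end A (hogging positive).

Choose R_C as the redundant. The primary structure is the cantilever fixed at A.
Downward deflection at the released point C due to the loads:
  UDL 36.2: wL⁴/(8EI) = 4141/EI
  point load 104 at a = 2.2: Pa²(3L − a)/(6EI) = 1200/EI
  point load 58.5 at a = 0.55: Pa²(3L − a)/(6EI) = 47.04/EI
  δ_0 = 5387/EI
Tip deflection under a unit load at C: L³/(3EI) = 55.46/EI.
The prop prevents deflection at C: R_C = δ_0/δ_{CC} = 5387/55.46 = 97.14 kN.
Moment equilibrium about A: M_A = Σ(load moments about A) − R_C·L = 808.5 − 97.14×5.5 = 274.2 kN·m.

M_A = 274.2 kN·m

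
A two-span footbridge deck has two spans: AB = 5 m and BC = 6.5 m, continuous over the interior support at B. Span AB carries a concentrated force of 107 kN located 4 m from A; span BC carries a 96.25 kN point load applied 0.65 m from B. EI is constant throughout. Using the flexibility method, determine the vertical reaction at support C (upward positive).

Release continuity at B by inserting a hinge; the redundant is the internal moment M_B. The primary structure is two simply-supported spans AB and BC.
Rotations at B on the released spans (each span's end-slope, ×1/EI):
  span AB: point load 107 at a = 4: Pab(L + a)/(6LEI) = 128.4/EI
  span BC: point load 96.25 at a = 0.65: Pab(L + b)/(6LEI) = 115.9/EI
  relative rotation θ_0 = (128.4 + 115.9)/EI = 244.3/EI
A unit hogging moment at B produces rotation L₁/(3EI) + L₂/(3EI) = 3.833/EI.
Slope continuity at B: θ_0 = M_B·3.833/EI, so M_B = 244.3/3.833 = 63.73 kN·m (hogging).
Span BC, ΣM about C: R_B^{BC}·6.5 = 563.1 + 63.73, so R_B^{BC} = 96.43 kN and R_C = 96.25 − 96.43 = -0.1796 kN.

R_C = -0.1796 kN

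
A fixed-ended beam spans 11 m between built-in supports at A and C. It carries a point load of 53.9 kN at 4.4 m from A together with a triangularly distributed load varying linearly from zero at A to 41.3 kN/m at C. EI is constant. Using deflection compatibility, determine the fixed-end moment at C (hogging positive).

M_C = 306.8 kN·m

Take the two fixed-end moments M_A, M_C as redundants; the released structure is the simple span AC.
Simple-span end rotations at A and C under the given loads:
  at A: point load 53.9 at a = 4.4: Pab(L + b)/(6LEI) = 417.4/EI
  at C: point load 53.9 at a = 4.4: Pab(L + a)/(6LEI) = 365.2/EI
  at A: triangular load, peak 41.3: 7w₀L³/(360EI) = 1069/EI
  at C: triangular load, peak 41.3: w₀L³/(45EI) = 1222/EI
  θ_A0 = 1486/EI,  θ_C0 = 1587/EI
Flexibility coefficients: a unit moment at one end gives L/(3EI) there and L/(6EI) at the far end, so f₁₁ = f₂₂ = 3.667/EI and f₁₂ = f₂₁ = 1.833/EI.
Compatibility — zero rotation at each built-in end:
  3.667 M_A + 1.833 M_C = 1486
  1.833 M_A + 3.667 M_C = 1587
Solving the pair gives M_A = 252 kN·m and M_C = 306.8 kN·m (hogging).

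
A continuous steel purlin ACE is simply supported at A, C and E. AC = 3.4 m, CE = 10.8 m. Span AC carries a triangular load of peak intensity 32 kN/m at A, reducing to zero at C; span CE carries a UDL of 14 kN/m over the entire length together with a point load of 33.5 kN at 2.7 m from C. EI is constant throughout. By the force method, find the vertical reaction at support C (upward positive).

R_C = 198.3 kN

Insert a hinge at C; M_C is the redundant, and each span becomes simply supported.
End slopes at the hinge C, treating each span as simply supported:
  span AC: triangular load, peak 32: 7w₀L³/(360EI) = 24.46/EI
  span CE: UDL 14: wL³/(24EI) = 734.8/EI
  span CE: point load 33.5 at a = 2.7: Pab(L + b)/(6LEI) = 213.7/EI
  relative rotation θ_0 = (24.46 + 948.5)/EI = 973/EI
A unit hogging moment at C produces rotation L₁/(3EI) + L₂/(3EI) = 4.733/EI.
Compatibility: M_C·(L₁+L₂)/(3EI) = θ_0, giving M_C = 205.6 kN·m (hogging).
Span AC, ΣM about A with M_C applied at C: R_C^{AC}·3.4 = 61.65 + 205.6, so R_C^{AC} = 78.59 kN and R_A = 54.4 − 78.59 = -24.19 kN.
Span CE, ΣM about E: R_C^{CE}·10.8 = 1088 + 205.6, so R_C^{CE} = 119.8 kN and R_E = 184.7 − 119.8 = 64.94 kN.
R_C = 78.59 + 119.8 = 198.3 kN.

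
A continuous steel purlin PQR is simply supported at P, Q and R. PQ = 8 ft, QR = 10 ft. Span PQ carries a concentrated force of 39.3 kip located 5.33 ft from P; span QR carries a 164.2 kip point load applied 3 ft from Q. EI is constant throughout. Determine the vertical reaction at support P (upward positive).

Take M_Q as the redundant. Released structure: two simple spans PQ and QR with a hinge at Q.
End slopes at the hinge Q, treating each span as simply supported:
  span PQ: point load 39.3 at a = 5.33: Pab(L + a)/(6LEI) = 155.3/EI
  span QR: point load 164.2 at a = 3: Pab(L + b)/(6LEI) = 977/EI
  relative rotation θ_0 = (155.3 + 977)/EI = 1132/EI
A unit hogging moment at Q produces rotation L₁/(3EI) + L₂/(3EI) = 6/EI.
Compatibility: M_Q·(L₁+L₂)/(3EI) = θ_0, giving M_Q = 188.7 kip·ft (hogging).
Span PQ, ΣM about P with M_Q applied at Q: R_Q^{PQ}·8 = 209.5 + 188.7, so R_Q^{PQ} = 49.77 kip and R_P = 39.3 − 49.77 = -10.47 kip.

R_P = -10.47 kip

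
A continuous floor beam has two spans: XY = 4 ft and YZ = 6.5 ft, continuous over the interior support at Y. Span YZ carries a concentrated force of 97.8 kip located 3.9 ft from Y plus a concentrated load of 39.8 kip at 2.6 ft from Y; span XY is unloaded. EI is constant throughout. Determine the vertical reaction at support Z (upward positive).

R_Z = 59.7 kip

Take M_Y as the redundant. Released structure: two simple spans XY and YZ with a hinge at Y.
End slopes at the hinge Y, treating each span as simply supported:
  span YZ: point load 97.8 at a = 3.9: Pab(L + b)/(6LEI) = 231.4/EI
  span YZ: point load 39.8 at a = 2.6: Pab(L + b)/(6LEI) = 107.6/EI
  relative rotation θ_0 = (0 + 339)/EI = 339/EI
A unit hogging moment at Y produces rotation L₁/(3EI) + L₂/(3EI) = 3.5/EI.
Slope continuity at Y: θ_0 = M_Y·3.5/EI, so M_Y = 339/3.5 = 96.86 kip·ft (hogging).
Span YZ, ΣM about Z: R_Y^{YZ}·6.5 = 409.5 + 96.86, so R_Y^{YZ} = 77.9 kip and R_Z = 137.6 − 77.9 = 59.7 kip.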